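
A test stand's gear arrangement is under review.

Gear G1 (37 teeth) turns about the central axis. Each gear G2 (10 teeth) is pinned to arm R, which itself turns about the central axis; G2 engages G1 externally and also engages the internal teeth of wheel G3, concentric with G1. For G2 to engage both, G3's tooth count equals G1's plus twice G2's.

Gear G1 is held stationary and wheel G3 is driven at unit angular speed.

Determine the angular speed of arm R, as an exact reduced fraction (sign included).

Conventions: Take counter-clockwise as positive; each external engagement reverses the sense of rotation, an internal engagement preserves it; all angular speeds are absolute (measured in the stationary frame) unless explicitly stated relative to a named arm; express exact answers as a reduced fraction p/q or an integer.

57/94

class = planetary set [G3 = 37+2·10 = 57; Willis about the carrier]
ring teeth: 37 + 2·10 = 57
37(ω_sun−ω_arm) = −57(ω_ring−ω_arm),  ω_sun = 0, ω_ring = 1
37(0−ω_arm) = −57(1−ω_arm)  ⇒  94·ω_arm = 57  ⇒  ω_arm = 57/94
exact speed ratio = 57/94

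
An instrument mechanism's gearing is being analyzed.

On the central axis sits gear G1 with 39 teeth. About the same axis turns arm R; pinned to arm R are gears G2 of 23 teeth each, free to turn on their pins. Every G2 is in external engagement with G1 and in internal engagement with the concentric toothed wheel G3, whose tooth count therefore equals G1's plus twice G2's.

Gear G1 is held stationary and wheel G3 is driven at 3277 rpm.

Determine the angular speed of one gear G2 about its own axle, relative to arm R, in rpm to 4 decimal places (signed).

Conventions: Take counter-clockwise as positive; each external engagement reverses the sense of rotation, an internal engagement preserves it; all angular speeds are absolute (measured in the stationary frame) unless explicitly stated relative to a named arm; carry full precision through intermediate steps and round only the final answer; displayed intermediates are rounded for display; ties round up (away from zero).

+3808.9954 rpm

recognized (axles ride arm R): planetary set, 39/23/85 teeth
normalise by the input: solve with ω_ring = 1, then scale by 3277 rpm
ring teeth: 39 + 2·23 = 85
39(ω_sun−ω_arm) = −85(ω_ring−ω_arm),  ω_sun = 0, ω_ring = 1
39(0−ω_arm) = −85(1−ω_arm)  ⇒  124·ω_arm = 85  ⇒  ω_arm = 85/124
sun–planet mesh: 39·(0−85/124) = −23·(ω_p−ω_arm)  ⇒  ω_p−ω_arm = 3315/2852
scale: ω_p−ω_arm = 3315/2852 × 3277 rpm = +3808.9954 rpm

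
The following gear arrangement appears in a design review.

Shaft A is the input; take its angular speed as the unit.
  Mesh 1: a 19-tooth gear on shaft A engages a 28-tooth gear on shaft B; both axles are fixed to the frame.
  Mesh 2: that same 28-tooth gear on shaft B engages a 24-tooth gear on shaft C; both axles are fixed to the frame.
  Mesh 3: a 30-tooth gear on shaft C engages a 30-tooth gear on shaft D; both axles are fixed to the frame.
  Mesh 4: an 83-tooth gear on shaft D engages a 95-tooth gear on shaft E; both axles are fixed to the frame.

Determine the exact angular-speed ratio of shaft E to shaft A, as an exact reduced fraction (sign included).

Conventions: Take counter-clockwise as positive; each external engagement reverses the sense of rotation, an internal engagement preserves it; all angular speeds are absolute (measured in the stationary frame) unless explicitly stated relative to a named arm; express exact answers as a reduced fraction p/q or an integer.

83/120

class = fixed-axis compound train [4 meshes; 4 ratios multiply, 4 sense flips]
mesh 1 [19T→28T]: running ratio 19/28, sense −
mesh 2 [28T→24T]: running ratio 19/24, sense +
mesh 3 [30T→30T]: running ratio 19/24, sense −
mesh 4 [83T→95T]: running ratio 83/120, sense +
ω_out/ω_in = 83/120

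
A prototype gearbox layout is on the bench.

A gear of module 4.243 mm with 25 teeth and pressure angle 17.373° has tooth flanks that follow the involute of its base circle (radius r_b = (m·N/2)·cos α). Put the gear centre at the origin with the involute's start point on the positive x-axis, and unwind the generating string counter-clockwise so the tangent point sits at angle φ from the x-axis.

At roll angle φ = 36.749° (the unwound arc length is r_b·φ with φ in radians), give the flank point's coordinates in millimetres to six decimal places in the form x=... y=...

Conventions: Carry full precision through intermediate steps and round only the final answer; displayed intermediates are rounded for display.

single-mesh involute tooth geometry (25T wheel at module 4.243)
pitch radius r_p = m·N/2 = 4.243·25/2 = 53.037500
base radius r_b = r_p·cos α = 53.037500·cos 17.373° = 50.617990
roll angle φ = 36.749° = 0.64139105 rad
x = r_b·(cos φ + φ·sin φ) = 59.983094
y = r_b·(sin φ − φ·cos φ) = 4.271495

x=59.983094 y=4.271495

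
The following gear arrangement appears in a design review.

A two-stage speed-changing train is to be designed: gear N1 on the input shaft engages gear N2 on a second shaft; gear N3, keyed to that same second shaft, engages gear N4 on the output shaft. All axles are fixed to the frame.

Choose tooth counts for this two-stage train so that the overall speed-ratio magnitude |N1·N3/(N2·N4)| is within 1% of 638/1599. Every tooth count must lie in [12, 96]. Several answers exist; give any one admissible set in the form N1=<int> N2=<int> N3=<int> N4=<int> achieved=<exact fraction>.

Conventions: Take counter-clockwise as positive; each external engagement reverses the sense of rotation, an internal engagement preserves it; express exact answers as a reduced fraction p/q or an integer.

design class (target 638/1599): fixed-axis compound train
target = 638/1599 in lowest terms: an exact hit needs N1·N3 = k·638 and N2·N4 = k·1599 for one integer k, every count in [12, 96]; additionally prefer no 1:1 stage (N1 ≠ N2, N3 ≠ N4)
k = 1: N1·N3 = 638 = 22·29, N2·N4 = 1599 = 39·41
achieved = 22·29/(39·41) = 638/1599; |achieved − target| = 0 ≤ 319/79950 ✓

N1=22 N2=39 N3=29 N4=41 achieved=638/1599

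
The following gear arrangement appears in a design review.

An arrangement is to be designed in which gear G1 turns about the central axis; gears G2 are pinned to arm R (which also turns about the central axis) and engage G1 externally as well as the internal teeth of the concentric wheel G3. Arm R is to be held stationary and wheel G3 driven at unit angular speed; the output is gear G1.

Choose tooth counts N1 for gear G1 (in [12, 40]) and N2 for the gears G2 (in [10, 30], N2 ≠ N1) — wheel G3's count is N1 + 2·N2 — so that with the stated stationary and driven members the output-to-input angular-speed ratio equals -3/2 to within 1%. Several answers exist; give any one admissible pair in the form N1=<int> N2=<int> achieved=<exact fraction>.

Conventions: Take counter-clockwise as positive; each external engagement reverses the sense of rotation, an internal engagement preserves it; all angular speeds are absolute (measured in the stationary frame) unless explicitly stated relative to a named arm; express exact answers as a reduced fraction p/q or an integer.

N1=40 N2=10 achieved=-3/2

design class (target -3/2): planetary set
Willis with ω_arm = 0: ω_sun/ω_ring = −N3/N1; set equal to -3/2  ⇒  N3/N1 = −(-3/2) = 3/2
N3 = N1 + 2·N2  ⇒  N2/N1 = (N3/N1 − 1)/2 = (3/2 − 1)/2 = 1/4
smallest multiple with N1 ≥ 12 and N2 ≥ 10: k = 10  ⇒  N1 = 10·4 = 40, N2 = 10·1 = 10 (N1 ≤ 40, N2 ≤ 30, N2 ≠ N1 ✓), N3 = 40 + 2·10 = 60
check: −N3/N1 with N1 = 40, N3 = 60 gives -3/2; |achieved − target| = 0 ≤ 3/200 ✓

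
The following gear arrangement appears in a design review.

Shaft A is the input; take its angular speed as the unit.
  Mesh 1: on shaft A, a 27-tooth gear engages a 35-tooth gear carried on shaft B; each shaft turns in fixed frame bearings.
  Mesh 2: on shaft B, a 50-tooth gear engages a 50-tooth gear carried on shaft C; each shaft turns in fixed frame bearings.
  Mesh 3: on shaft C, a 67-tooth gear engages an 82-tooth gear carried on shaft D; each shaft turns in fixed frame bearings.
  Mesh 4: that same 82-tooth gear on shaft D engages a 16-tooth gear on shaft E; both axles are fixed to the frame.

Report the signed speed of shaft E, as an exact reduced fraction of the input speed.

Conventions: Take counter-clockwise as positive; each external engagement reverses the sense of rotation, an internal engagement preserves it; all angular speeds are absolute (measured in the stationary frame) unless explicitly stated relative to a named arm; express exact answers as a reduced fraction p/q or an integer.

4-mesh fixed-axis compound train (all bearings frame-fixed)
mesh 1 [27T→35T]: |ω|/ω_in = 1×27/35 = 27/35, sense flips to −
mesh 2 [50T→50T]: |ω|/ω_in = (27/35)×50/50 = 27/35, sense flips to +
mesh 3 [67T→82T]: |ω|/ω_in = (27/35)×67/82 = 1809/2870, sense flips to −
mesh 4 [82T→16T]: |ω|/ω_in = (1809/2870)×82/16 = 1809/560, sense flips to +
signed output speed (× input speed) = 1809/560

1809/560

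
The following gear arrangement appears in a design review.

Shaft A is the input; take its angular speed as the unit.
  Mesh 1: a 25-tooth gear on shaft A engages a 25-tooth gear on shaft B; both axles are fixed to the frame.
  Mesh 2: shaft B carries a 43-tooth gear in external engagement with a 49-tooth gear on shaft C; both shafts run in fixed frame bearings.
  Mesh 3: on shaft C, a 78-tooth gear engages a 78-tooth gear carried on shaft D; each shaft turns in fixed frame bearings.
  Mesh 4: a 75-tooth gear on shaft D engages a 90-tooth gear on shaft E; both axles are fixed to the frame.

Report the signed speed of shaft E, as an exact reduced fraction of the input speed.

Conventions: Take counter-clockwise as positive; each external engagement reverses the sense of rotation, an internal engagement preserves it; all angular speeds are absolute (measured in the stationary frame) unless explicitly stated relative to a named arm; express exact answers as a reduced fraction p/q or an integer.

4-mesh fixed-axis compound train (all bearings frame-fixed)
mesh 1 [25T→25T]: |ω|/ω_in = 1×25/25 = 1, sense flips to −
mesh 2 [43T→49T]: |ω|/ω_in = 1×43/49 = 43/49, sense flips to +
mesh 3 [78T→78T]: |ω|/ω_in = (43/49)×78/78 = 43/49, sense flips to −
mesh 4 [75T→90T]: |ω|/ω_in = (43/49)×75/90 = 215/294, sense flips to +
signed output speed (× input speed) = 215/294

215/294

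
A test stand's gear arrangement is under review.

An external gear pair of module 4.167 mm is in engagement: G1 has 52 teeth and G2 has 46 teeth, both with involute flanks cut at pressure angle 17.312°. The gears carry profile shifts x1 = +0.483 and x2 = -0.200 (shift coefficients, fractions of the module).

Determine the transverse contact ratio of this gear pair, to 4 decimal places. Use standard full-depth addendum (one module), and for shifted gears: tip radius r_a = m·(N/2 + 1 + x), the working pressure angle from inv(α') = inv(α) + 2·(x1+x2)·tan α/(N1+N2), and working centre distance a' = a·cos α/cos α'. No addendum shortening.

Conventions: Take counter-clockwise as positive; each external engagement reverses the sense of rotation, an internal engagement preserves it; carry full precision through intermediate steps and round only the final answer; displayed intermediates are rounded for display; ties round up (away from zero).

1.8328

class = single-mesh tooth geometry [involute pair 52T × 46T, m = 4.167]
base radii: r_b1 = 103.433945, r_b2 = 91.499259
tip radii: r_a1 = 114.521661, r_a2 = 99.174600
inv(α') = inv(17.312°) + 2·(+0.483-0.200)·tan α/(52+46) = 0.01134389  ⇒  α' = 18.31087°
a' = a·cos α / cos α' = 204.1830·cos 17.312°/cos 18.31087° = 205.329897
action lengths: √(r_a1²−r_b1²) = 49.159231, √(r_a2²−r_b2²) = 38.255548
base pitch p_b = π·m·cos α = 12.497974
CR = (49.159231 + 38.255548 − 205.329897·sin 18.31087°)/12.497974 = 1.832758
contact ratio ≈ 1.8328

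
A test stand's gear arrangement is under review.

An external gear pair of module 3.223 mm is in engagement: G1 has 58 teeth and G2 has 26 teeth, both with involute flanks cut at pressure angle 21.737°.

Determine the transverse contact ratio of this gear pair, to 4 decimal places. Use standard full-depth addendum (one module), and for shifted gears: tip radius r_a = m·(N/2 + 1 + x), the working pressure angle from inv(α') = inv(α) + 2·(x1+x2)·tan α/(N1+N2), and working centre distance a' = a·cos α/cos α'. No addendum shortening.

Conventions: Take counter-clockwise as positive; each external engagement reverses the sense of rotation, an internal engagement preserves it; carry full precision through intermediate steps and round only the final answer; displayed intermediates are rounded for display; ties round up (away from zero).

class = single-mesh tooth geometry [involute pair 58T × 26T, m = 3.223]
base radii: r_b1 = 86.820899, r_b2 = 38.919713
tip radii: r_a1 = 96.690000, r_a2 = 45.122000
no profile shift: α' = α, a' = a
action lengths: √(r_a1²−r_b1²) = 42.556876, √(r_a2²−r_b2²) = 22.830918
base pitch p_b = π·m·cos α = 9.405376
CR = (42.556876 + 22.830918 − 135.366000·sin 21.73700°)/9.405376 = 1.621992
contact ratio ≈ 1.6220

1.6220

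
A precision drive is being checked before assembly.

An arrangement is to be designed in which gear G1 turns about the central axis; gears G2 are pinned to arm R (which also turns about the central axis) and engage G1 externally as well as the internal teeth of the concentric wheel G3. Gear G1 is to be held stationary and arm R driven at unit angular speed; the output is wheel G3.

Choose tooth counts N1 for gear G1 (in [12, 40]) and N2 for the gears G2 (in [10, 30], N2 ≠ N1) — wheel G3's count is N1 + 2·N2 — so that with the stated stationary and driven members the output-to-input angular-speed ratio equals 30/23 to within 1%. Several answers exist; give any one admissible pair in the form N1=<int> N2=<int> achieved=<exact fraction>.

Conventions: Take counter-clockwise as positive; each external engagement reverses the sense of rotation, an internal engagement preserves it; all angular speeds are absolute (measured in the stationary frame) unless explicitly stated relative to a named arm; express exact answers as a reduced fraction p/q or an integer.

design class (target 30/23): planetary set
Willis with ω_sun = 0: ω_ring/ω_arm = (N1+N3)/N3; set equal to 30/23  ⇒  N3/N1 = 1/(30/23 − 1) = 23/7
N3 = N1 + 2·N2  ⇒  N2/N1 = (N3/N1 − 1)/2 = (23/7 − 1)/2 = 8/7
smallest multiple with N1 ≥ 12 and N2 ≥ 10: k = 2  ⇒  N1 = 2·7 = 14, N2 = 2·8 = 16 (N1 ≤ 40, N2 ≤ 30, N2 ≠ N1 ✓), N3 = 14 + 2·16 = 46
check: (N1+N3)/N3 with N1 = 14, N3 = 46 gives 30/23; |achieved − target| = 0 ≤ 3/230 ✓

N1=14 N2=16 achieved=30/23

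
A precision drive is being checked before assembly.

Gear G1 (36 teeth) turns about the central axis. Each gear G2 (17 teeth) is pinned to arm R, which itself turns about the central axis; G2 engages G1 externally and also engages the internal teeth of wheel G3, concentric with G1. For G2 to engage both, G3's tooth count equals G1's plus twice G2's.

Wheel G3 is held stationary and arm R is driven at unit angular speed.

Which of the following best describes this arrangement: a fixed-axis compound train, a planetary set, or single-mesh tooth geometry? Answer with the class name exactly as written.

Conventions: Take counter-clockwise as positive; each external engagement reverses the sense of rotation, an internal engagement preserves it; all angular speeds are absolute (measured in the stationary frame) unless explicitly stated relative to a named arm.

recognized (axles ride arm R): planetary set, 36/17/70 teeth
classification: planetary set

planetary set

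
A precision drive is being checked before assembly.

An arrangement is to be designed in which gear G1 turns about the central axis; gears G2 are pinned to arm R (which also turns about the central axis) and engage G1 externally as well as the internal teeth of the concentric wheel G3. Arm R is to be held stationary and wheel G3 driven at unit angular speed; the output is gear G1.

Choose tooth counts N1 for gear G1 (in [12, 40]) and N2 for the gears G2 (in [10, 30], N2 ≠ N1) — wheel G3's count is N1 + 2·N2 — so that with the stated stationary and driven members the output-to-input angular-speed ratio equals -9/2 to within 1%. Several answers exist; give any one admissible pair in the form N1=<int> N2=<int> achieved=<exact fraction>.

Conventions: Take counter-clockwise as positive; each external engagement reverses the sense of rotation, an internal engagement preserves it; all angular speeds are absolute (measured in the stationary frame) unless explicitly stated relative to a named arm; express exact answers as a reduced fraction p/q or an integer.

N1=12 N2=21 achieved=-9/2

topology: planetary set — design target -9/2, arm = carrier (Willis)
Willis with ω_arm = 0: ω_sun/ω_ring = −N3/N1; set equal to -9/2  ⇒  N3/N1 = −(-9/2) = 9/2
N3 = N1 + 2·N2  ⇒  N2/N1 = (N3/N1 − 1)/2 = (9/2 − 1)/2 = 7/4
smallest multiple with N1 ≥ 12 and N2 ≥ 10: k = 3  ⇒  N1 = 3·4 = 12, N2 = 3·7 = 21 (N1 ≤ 40, N2 ≤ 30, N2 ≠ N1 ✓), N3 = 12 + 2·21 = 54
check: −N3/N1 with N1 = 12, N3 = 54 gives -9/2; |achieved − target| = 0 ≤ 9/200 ✓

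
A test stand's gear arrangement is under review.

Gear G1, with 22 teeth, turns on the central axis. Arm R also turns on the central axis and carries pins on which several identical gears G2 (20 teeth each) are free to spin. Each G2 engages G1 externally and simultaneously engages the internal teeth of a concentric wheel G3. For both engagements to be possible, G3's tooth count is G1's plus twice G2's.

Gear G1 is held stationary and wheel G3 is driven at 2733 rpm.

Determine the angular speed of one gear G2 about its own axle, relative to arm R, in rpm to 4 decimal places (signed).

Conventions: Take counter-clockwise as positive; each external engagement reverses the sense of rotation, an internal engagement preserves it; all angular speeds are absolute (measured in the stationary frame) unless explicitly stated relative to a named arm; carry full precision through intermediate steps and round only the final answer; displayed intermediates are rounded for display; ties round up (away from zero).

topology: planetary set — G1 22T / G2 20T / G3 62T, arm = carrier (Willis)
normalise by the input: solve with ω_ring = 1, then scale by 2733 rpm
ring teeth: 22 + 2·20 = 62
22(ω_sun−ω_arm) = −62(ω_ring−ω_arm),  ω_sun = 0, ω_ring = 1
22(0−ω_arm) = −62(1−ω_arm)  ⇒  84·ω_arm = 62  ⇒  ω_arm = 31/42
sun–planet mesh: 22·(0−31/42) = −20·(ω_p−ω_arm)  ⇒  ω_p−ω_arm = 341/420
scale: ω_p−ω_arm = 341/420 × 2733 rpm = +2218.9357 rpm

+2218.9357 rpm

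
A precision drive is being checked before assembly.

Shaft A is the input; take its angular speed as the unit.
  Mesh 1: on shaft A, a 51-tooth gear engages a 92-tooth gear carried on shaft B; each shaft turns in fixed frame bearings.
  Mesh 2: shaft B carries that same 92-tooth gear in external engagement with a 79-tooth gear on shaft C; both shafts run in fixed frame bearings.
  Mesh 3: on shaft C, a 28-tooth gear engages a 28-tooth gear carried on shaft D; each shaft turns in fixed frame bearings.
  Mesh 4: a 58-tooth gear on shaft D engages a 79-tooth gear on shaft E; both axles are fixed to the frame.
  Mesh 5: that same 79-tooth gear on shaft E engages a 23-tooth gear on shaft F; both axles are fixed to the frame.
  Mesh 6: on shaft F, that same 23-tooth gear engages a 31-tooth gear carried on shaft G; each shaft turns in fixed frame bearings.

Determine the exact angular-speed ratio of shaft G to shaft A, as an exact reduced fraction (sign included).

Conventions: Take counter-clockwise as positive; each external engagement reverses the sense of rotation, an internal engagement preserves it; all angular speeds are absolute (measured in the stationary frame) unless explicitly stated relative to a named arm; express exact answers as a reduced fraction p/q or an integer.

2958/2449

class = fixed-axis compound train [6 meshes; 6 ratios multiply, 6 sense flips]
mesh 1 [51T→92T]: running ratio 51/92, sense −
mesh 2 [92T→79T]: running ratio 51/79, sense +
mesh 3 [28T→28T]: running ratio 51/79, sense −
mesh 4 [58T→79T]: running ratio 2958/6241, sense +
mesh 5 [79T→23T]: running ratio 2958/1817, sense −
mesh 6 [23T→31T]: running ratio 2958/2449, sense +
ω_out/ω_in = 2958/2449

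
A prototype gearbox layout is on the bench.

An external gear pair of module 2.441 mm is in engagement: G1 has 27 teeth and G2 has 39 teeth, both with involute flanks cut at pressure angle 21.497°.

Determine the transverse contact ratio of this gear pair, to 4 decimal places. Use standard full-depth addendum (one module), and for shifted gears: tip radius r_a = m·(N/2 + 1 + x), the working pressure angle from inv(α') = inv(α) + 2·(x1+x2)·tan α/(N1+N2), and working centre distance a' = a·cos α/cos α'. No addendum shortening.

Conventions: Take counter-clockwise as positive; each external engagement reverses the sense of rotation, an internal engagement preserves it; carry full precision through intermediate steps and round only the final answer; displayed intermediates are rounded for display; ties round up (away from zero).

topology: single-mesh involute geometry — m = 2.441, 27T/39T pair
base radii: r_b1 = 30.661148, r_b2 = 44.288324
tip radii: r_a1 = 35.394500, r_a2 = 50.040500
no profile shift: α' = α, a' = a
action lengths: √(r_a1²−r_b1²) = 17.682326, √(r_a2²−r_b2²) = 23.293689
base pitch p_b = π·m·cos α = 7.135173
CR = (17.682326 + 23.293689 − 80.553000·sin 21.49700°)/7.135173 = 1.605731
contact ratio ≈ 1.6057

1.6057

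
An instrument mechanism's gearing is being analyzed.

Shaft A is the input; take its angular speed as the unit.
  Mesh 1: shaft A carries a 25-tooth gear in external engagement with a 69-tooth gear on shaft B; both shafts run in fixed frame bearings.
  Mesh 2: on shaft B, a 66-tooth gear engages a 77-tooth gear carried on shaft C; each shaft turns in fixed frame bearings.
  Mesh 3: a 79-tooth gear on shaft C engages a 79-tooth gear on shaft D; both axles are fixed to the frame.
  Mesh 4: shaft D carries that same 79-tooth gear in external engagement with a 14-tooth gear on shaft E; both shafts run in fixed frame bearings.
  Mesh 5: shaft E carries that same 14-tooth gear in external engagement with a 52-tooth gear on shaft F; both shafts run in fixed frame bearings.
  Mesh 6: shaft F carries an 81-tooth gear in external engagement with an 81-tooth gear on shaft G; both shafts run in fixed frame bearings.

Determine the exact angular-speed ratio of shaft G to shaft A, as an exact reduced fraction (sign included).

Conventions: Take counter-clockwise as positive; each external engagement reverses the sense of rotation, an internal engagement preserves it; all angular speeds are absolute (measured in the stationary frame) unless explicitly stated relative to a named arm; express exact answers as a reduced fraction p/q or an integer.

class = fixed-axis compound train [6 meshes; 6 ratios multiply, 6 sense flips]
mesh 1 [25T→69T]: running ratio 25/69, sense −
mesh 2 [66T→77T]: running ratio 50/161, sense +
mesh 3 [79T→79T]: running ratio 50/161, sense −
mesh 4 [79T→14T]: running ratio 1975/1127, sense +
mesh 5 [14T→52T]: running ratio 1975/4186, sense −
mesh 6 [81T→81T]: running ratio 1975/4186, sense +
ω_out/ω_in = 1975/4186

1975/4186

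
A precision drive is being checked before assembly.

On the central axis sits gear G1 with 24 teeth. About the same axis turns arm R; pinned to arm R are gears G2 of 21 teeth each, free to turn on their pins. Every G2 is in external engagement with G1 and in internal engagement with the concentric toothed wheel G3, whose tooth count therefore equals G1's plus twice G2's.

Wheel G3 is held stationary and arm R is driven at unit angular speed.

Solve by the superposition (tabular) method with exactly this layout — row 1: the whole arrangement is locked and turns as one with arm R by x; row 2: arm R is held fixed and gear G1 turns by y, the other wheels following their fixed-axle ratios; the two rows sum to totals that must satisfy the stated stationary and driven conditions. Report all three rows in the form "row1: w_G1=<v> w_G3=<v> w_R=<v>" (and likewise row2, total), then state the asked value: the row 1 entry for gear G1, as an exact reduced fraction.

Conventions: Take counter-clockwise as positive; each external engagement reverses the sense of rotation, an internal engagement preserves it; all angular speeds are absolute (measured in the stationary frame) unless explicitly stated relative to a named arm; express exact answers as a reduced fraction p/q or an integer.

planetary set (24T centre, 21T on arm, 66T internal) — Willis relation
row 1 — lock + rotate with arm: ω_sun = ω_ring = ω_arm = x
row 2 — arm fixed, fixed-axis ratios: sun y, ring −(24/66)·y, arm 0
boundary: total ω_ring = x − (24/66)·y = 0 and total ω_arm = x = 1  ⇒  y = 11/4, x = 1
row 2 ring = −(24/66)·11/4 = -1
totals (row 1 + row 2): sun 1 + 11/4 = 15/4, ring 1 + (-1) = 0, arm 1 + 0 = 1
asked cell (row1, sun) = 1

row1: w_G1=1 w_G3=1 w_R=1
row2: w_G1=11/4 w_G3=-1 w_R=0
total: w_G1=15/4 w_G3=0 w_R=1
asked value: 1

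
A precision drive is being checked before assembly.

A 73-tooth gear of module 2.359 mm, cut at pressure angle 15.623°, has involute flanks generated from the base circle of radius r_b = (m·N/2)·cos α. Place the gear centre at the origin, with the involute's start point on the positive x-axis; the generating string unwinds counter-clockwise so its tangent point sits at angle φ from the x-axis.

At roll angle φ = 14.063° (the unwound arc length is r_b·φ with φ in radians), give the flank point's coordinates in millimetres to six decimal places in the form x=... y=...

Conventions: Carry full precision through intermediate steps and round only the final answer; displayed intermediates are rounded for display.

x=85.382643 y=0.406254

recognized (one wheel, involute flank): single-mesh tooth geometry, m = 2.359, N = 73
pitch radius r_p = m·N/2 = 2.359·73/2 = 86.103500
base radius r_b = r_p·cos α = 86.103500·cos 15.623° = 82.922366
roll angle φ = 14.063° = 0.24544565 rad
x = r_b·(cos φ + φ·sin φ) = 85.382643
y = r_b·(sin φ − φ·cos φ) = 0.406254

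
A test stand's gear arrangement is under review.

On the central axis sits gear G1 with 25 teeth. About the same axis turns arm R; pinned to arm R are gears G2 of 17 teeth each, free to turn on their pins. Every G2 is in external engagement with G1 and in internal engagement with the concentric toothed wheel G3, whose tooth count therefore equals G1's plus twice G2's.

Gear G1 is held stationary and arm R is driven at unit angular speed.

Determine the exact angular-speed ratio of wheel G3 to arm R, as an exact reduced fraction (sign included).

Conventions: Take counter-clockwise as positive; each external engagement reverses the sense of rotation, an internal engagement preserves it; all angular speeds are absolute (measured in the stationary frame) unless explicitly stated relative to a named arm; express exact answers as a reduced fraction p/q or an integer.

84/59

topology: planetary set — G1 25T / G2 17T / G3 59T, arm = carrier (Willis)
ring teeth: 25 + 2·17 = 59
25(ω_sun−ω_arm) = −59(ω_ring−ω_arm),  ω_sun = 0, ω_arm = 1
ω_ring = 1 − (25/59)(0−1) = 84/59
ω_out/ω_in = 84/59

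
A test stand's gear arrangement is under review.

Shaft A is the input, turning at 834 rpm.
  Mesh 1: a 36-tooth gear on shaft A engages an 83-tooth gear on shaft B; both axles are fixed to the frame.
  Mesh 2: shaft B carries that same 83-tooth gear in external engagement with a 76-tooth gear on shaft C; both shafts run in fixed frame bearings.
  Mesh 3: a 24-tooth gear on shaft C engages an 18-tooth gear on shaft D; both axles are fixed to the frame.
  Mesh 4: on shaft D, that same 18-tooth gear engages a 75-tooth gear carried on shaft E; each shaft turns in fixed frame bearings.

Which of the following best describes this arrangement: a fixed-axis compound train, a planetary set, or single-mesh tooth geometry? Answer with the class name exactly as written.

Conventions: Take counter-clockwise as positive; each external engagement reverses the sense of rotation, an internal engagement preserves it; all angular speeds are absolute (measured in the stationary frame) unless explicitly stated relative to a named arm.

recognized (5 fixed axles, 4 meshes): fixed-axis compound train
classification: fixed-axis compound train

fixed-axis compound train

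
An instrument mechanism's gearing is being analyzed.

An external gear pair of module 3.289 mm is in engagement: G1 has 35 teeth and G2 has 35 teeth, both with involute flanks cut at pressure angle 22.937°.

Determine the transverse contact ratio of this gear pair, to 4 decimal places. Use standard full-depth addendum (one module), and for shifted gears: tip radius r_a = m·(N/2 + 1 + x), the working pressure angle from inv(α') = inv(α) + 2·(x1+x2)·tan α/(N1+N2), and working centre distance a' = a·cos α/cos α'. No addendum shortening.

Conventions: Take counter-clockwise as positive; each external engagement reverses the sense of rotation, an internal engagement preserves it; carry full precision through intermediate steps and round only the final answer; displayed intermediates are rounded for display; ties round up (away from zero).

class = single-mesh tooth geometry [involute pair 35T × 35T, m = 3.289]
base radii: r_b1 = 53.006655, r_b2 = 53.006655
tip radii: r_a1 = 60.846500, r_a2 = 60.846500
no profile shift: α' = α, a' = a
action lengths: √(r_a1²−r_b1²) = 29.876264, √(r_a2²−r_b2²) = 29.876264
base pitch p_b = π·m·cos α = 9.515732
CR = (29.876264 + 29.876264 − 115.115000·sin 22.93700°)/9.515732 = 1.564783
contact ratio ≈ 1.5648

1.5648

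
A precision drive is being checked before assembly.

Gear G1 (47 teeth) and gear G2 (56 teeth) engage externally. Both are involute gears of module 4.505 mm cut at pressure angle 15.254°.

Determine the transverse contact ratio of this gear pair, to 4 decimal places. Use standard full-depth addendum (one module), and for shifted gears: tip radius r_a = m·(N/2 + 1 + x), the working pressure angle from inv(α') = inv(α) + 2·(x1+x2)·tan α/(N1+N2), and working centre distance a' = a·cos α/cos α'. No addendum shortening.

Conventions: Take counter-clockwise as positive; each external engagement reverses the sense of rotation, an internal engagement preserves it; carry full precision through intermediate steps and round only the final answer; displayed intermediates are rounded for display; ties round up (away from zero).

2.0735

class = single-mesh tooth geometry [involute pair 47T × 56T, m = 4.505]
base radii: r_b1 = 102.137678, r_b2 = 121.695956
tip radii: r_a1 = 110.372500, r_a2 = 130.645000
no profile shift: α' = α, a' = a
action lengths: √(r_a1²−r_b1²) = 41.832805, √(r_a2²−r_b2²) = 47.520629
base pitch p_b = π·m·cos α = 13.654254
CR = (41.832805 + 47.520629 − 232.007500·sin 15.25400°)/13.654254 = 2.073536
contact ratio ≈ 2.0735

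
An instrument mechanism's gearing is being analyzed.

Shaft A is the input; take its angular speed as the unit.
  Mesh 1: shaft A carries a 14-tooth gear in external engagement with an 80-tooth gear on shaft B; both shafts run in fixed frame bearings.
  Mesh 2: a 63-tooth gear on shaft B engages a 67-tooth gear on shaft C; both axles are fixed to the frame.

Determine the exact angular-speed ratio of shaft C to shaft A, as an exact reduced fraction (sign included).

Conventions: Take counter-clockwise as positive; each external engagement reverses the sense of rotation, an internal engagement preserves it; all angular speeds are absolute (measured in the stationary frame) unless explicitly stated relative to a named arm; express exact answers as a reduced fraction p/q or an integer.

class = fixed-axis compound train [2 meshes; 2 ratios multiply, 2 sense flips]
mesh 1 [14T→80T]: running ratio 7/40, sense −
mesh 2 [63T→67T]: running ratio 441/2680, sense +
ω_out/ω_in = 441/2680

441/2680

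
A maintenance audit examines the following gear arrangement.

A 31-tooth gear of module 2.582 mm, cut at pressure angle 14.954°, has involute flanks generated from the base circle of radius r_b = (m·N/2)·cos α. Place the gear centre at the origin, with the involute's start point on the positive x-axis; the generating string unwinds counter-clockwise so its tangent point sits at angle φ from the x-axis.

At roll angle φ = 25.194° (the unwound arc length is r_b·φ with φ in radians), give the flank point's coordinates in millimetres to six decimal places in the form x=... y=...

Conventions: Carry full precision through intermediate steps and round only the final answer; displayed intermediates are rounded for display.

x=42.224903 y=1.074748

single-mesh involute tooth geometry (31T wheel at module 2.582)
pitch radius r_p = m·N/2 = 2.582·31/2 = 40.021000
base radius r_b = r_p·cos α = 40.021000·cos 14.954° = 38.665621
roll angle φ = 25.194° = 0.43971825 rad
x = r_b·(cos φ + φ·sin φ) = 42.224903
y = r_b·(sin φ − φ·cos φ) = 1.074748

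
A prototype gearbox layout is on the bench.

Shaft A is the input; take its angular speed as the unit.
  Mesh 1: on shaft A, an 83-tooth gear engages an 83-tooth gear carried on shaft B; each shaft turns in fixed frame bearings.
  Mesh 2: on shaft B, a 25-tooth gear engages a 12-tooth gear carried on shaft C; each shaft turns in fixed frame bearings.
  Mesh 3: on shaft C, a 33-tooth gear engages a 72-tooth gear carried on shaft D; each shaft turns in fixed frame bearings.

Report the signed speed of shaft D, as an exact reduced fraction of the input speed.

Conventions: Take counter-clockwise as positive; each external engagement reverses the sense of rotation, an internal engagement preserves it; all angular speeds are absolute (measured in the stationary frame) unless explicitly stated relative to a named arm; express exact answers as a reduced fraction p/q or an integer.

-275/288

3-mesh fixed-axis compound train (all bearings frame-fixed)
mesh 1 [83T→83T]: |ω|/ω_in = 1×83/83 = 1, sense flips to −
mesh 2 [25T→12T]: |ω|/ω_in = 1×25/12 = 25/12, sense flips to +
mesh 3 [33T→72T]: |ω|/ω_in = (25/12)×33/72 = 275/288, sense flips to −
signed output speed (× input speed) = -275/288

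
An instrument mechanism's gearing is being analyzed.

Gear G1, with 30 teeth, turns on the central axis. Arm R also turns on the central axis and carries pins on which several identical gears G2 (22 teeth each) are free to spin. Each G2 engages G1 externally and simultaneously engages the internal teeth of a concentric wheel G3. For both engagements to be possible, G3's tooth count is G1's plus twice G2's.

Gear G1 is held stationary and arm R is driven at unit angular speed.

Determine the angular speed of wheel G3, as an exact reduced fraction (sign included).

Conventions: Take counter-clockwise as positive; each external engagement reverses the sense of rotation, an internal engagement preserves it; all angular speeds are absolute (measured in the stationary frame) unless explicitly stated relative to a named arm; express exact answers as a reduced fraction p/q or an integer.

recognized (axles ride arm R): planetary set, 30/22/74 teeth
ring teeth: 30 + 2·22 = 74
30(ω_sun−ω_arm) = −74(ω_ring−ω_arm),  ω_sun = 0, ω_arm = 1
ω_ring = 1 − (30/74)(0−1) = 52/37
exact speed ratio = 52/37

52/37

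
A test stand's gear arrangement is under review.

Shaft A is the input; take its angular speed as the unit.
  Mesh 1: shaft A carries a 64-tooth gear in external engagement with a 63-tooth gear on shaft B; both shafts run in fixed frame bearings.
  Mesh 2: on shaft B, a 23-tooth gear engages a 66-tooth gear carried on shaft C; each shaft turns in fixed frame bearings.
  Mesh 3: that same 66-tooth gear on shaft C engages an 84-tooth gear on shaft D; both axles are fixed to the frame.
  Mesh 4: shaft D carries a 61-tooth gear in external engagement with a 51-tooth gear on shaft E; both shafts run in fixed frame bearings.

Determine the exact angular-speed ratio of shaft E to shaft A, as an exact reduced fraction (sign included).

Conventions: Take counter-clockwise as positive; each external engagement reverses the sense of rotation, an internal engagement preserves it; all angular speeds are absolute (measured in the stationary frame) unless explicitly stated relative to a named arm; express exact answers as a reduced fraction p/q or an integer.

class = fixed-axis compound train [4 meshes; 4 ratios multiply, 4 sense flips]
mesh 1 [64T→63T]: running ratio 64/63, sense −
mesh 2 [23T→66T]: running ratio 736/2079, sense +
mesh 3 [66T→84T]: running ratio 368/1323, sense −
mesh 4 [61T→51T]: running ratio 22448/67473, sense +
ω_out/ω_in = 22448/67473

22448/67473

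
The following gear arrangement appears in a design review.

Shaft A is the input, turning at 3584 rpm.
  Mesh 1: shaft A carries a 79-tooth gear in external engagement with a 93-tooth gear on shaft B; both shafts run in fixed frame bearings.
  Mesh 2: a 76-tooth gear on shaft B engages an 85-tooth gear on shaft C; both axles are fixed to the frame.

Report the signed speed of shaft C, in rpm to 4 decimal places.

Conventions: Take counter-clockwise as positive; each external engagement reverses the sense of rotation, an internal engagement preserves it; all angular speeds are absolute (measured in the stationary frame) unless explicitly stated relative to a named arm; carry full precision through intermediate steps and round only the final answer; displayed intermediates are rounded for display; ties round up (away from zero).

+2722.1171 rpm

2-mesh fixed-axis compound train (all bearings frame-fixed)
mesh 1 [79T→93T]: ω = 3584.0000×79/93 = 3044.4731 rpm, sense flips to −
mesh 2 [76T→85T]: ω = 3044.4731×76/85 = 2722.1171 rpm, sense flips to +
signed output speed = +2722.1171 rpm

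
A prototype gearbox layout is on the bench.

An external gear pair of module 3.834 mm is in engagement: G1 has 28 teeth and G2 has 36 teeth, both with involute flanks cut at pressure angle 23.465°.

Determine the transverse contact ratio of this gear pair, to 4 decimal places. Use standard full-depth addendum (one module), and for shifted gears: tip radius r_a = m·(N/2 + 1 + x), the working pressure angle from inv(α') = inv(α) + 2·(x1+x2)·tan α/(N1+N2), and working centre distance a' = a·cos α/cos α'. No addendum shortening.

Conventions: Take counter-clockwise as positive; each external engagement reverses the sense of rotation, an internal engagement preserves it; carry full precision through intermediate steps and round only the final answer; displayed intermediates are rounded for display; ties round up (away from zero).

recognized (one external pair, fixed centres): single-mesh tooth geometry, m = 3.834, N1 = 28, N2 = 36
base radii: r_b1 = 49.237182, r_b2 = 63.304948
tip radii: r_a1 = 57.510000, r_a2 = 72.846000
no profile shift: α' = α, a' = a
action lengths: √(r_a1²−r_b1²) = 29.716999, √(r_a2²−r_b2²) = 36.041965
base pitch p_b = π·m·cos α = 11.048798
CR = (29.716999 + 36.041965 − 122.688000·sin 23.46500°)/11.048798 = 1.530119
contact ratio ≈ 1.5301

1.5301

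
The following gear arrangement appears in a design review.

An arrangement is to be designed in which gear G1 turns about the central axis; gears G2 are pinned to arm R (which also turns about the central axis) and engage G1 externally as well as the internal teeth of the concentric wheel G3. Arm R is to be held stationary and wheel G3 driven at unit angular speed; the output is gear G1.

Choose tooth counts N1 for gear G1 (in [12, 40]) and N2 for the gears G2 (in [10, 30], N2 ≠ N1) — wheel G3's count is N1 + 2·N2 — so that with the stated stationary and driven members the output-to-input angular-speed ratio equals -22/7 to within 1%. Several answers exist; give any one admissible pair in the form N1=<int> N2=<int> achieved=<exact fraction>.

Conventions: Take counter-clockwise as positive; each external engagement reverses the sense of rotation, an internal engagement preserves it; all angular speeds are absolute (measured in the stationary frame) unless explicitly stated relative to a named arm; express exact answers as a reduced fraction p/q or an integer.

N1=14 N2=15 achieved=-22/7

class = planetary set [ratio -22/7 wanted; Willis about the carrier]
Willis with ω_arm = 0: ω_sun/ω_ring = −N3/N1; set equal to -22/7  ⇒  N3/N1 = −(-22/7) = 22/7
N3 = N1 + 2·N2  ⇒  N2/N1 = (N3/N1 − 1)/2 = (22/7 − 1)/2 = 15/14
smallest multiple with N1 ≥ 12 and N2 ≥ 10: k = 1  ⇒  N1 = 1·14 = 14, N2 = 1·15 = 15 (N1 ≤ 40, N2 ≤ 30, N2 ≠ N1 ✓), N3 = 14 + 2·15 = 44
check: −N3/N1 with N1 = 14, N3 = 44 gives -22/7; |achieved − target| = 0 ≤ 11/350 ✓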